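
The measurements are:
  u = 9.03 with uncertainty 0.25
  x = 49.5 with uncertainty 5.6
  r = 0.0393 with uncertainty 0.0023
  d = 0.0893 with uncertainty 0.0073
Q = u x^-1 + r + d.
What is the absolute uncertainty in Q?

Let p = u·x^-1 = 0.182. δp/p = √((1·δu/u)² + (-1·δx/x)²) = √(0.000766 + 0.0128) = 0.116, so δp = 0.0212.
Q = p + r + d: δQ = √(δp² + δr² + δd²) = √(0.000451 + 5.29e-06 + 5.33e-05) = 0.0226

0.0226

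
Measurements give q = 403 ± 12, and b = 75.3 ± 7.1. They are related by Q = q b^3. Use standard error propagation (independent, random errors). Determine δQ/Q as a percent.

For a monomial Q ∝ q, b^3, fractional errors add in quadrature:
  (1·δq/q)² = (1×0.0298)² = 0.000887;  (3·δb/b)² = (3×0.0943)² = 0.0800
δQ/Q = √(0.0809) = 0.284

28.4%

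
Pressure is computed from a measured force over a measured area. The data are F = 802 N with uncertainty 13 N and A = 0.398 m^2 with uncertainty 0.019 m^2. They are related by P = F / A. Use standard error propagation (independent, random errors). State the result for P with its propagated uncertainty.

Since P is a product/quotient, work with relative uncertainties:
  (1·δF/F)² = (1×0.0162)² = 0.000263;  (-1·δA/A)² = (-1×0.0477)² = 0.00228
δP/P = √(0.00254) = 0.0504
P = 2020 Pa, so δP = 0.0504 × 2020 = 102 Pa.

2020 ± 102 Pa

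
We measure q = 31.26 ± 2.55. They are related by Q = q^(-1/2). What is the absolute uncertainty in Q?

Q ∝ q^(-1/2), so δQ/Q = |−½| · δq/q = 0.5 × 0.0816 = 0.0408.
Q = 0.1789, so δQ = 0.0408 × 0.1789 = 0.00730.

0.00730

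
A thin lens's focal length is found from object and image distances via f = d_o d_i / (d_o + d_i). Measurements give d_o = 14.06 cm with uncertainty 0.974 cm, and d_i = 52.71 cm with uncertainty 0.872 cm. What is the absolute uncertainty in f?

∂f/∂d_o = (d_i/(d_o+d_i))² = 0.623;  ∂f/∂d_i = (d_o/(d_o+d_i))² = 0.0443
δf = √((∂f/∂d_o · δd_o)² + (∂f/∂d_i · δd_i)²) = √(0.368 + 0.00150) = 0.608 cm

0.608 cm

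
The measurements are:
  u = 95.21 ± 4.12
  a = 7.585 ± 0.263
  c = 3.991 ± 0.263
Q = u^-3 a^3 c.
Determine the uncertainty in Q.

0.000361

Relative error in a monomial: (δQ/Q)² = Σ (nᵢ · δxᵢ/xᵢ)².
  (-3·δu/u)² = (-3×0.0433)² = 0.0169;  (3·δa/a)² = (3×0.0347)² = 0.0108;  (1·δc/c)² = (1×0.0659)² = 0.00434
δQ/Q = √(0.0320) = 0.179
Q = 0.002018, so δQ = 0.179 × 0.002018 = 0.000361.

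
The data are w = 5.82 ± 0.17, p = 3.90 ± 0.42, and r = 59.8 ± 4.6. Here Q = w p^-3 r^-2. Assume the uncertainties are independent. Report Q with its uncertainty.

(2.74 ± 0.985) × 10^-5

Relative error in a monomial: (δQ/Q)² = Σ (nᵢ · δxᵢ/xᵢ)².
  (1·δw/w)² = (1×0.0292)² = 0.000853;  (-3·δp/p)² = (-3×0.108)² = 0.104;  (-2·δr/r)² = (-2×0.0769)² = 0.0237
δQ/Q = √(0.129) = 0.359
Q = 2.74e-05, so δQ = 0.359 × 2.74e-05 = 9.85e-06.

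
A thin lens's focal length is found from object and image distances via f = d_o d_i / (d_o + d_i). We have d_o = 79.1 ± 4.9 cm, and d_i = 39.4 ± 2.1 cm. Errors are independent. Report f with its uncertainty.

26.3 ± 1.08 cm

∂f/∂d_o = (d_i/(d_o+d_i))² = 0.111;  ∂f/∂d_i = (d_o/(d_o+d_i))² = 0.446
δf = √((∂f/∂d_o · δd_o)² + (∂f/∂d_i · δd_i)²) = √(0.293 + 0.876) = 1.08 cm
f = 26.3 cm.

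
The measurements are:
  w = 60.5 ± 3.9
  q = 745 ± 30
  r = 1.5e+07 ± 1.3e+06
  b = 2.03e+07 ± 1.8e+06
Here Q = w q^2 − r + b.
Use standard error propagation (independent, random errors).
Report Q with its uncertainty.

Let p = w·q^2 = 3.36e+07. δp/p = √((1·δw/w)² + (2·δq/q)²) = √(0.00416 + 0.00649) = 0.103, so δp = 3.46e+06.
Q = p − r + b: δQ = √(δp² + δr² + δb²) = √(1.2e+13 + 1.69e+12 + 3.24e+12) = 4.11e+06
Q = 3.89e+07.

(3.89 ± 0.411) × 10^7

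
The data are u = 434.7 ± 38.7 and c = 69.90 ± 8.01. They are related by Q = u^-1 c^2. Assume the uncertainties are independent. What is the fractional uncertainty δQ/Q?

For a monomial Q ∝ u^-1, c^2, fractional errors add in quadrature:
  (-1·δu/u)² = (-1×0.0890)² = 0.00793;  (2·δc/c)² = (2×0.115)² = 0.0525
δQ/Q = √(0.0605) = 0.246

0.246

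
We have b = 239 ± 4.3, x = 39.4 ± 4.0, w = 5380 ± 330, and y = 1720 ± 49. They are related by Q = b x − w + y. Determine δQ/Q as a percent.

Let p = b·x = 9420. δp/p = √((1·δb/b)² + (1·δx/x)²) = √(0.000324 + 0.0103) = 0.103, so δp = 971.
Q = p − w + y: δQ = √(δp² + δw² + δy²) = √(9.43e+05 + 1.09e+05 + 2400) = 1030
Q = 5760, so δQ/Q = 1030/5760 = 0.178.

17.8%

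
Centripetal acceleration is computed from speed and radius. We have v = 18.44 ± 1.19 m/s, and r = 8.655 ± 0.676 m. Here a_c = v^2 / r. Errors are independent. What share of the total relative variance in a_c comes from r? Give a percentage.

(δa_c/a_c)² = (2·δv/v)² + (-1·δr/r)²
  v term: (2×0.0645)² = 0.0167
  r term: (-1×0.0781)² = 0.00610
Total = 0.0228. Share from r = 0.00610/0.0228 = 0.268.

26.8%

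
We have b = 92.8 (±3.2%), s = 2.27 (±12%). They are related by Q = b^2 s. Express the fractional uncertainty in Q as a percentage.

Relative error in a monomial: (δQ/Q)² = Σ (nᵢ · δxᵢ/xᵢ)².
  (2·δb/b)² = (2×0.0320)² = 0.00410;  (1·δs/s)² = (1×0.120)² = 0.0144
δQ/Q = √(0.0185) = 0.136

13.6%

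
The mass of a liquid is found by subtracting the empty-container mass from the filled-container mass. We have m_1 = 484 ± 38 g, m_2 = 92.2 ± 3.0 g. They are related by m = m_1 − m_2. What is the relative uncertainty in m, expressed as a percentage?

For a sum/difference, combine absolute errors in quadrature:
  (δm_1)² = 1440;  (δm_2)² = 9.00
δm = √(1450) = 38.1 g
m = 392 g, so δm/m = 38.1/392 = 0.0973.

9.73%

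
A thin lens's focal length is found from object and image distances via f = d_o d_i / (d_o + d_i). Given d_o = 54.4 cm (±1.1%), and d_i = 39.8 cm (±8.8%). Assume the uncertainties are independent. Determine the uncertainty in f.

∂f/∂d_o = (d_i/(d_o+d_i))² = 0.179;  ∂f/∂d_i = (d_o/(d_o+d_i))² = 0.334
δf = √((∂f/∂d_o · δd_o)² + (∂f/∂d_i · δd_i)²) = √(0.0114 + 1.36) = 1.17 cm

1.17 cm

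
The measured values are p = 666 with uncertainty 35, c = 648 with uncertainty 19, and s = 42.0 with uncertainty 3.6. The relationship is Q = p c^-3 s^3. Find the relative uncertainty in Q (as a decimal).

Relative error in a monomial: (δQ/Q)² = Σ (nᵢ · δxᵢ/xᵢ)².
  (1·δp/p)² = (1×0.0526)² = 0.00276;  (-3·δc/c)² = (-3×0.0293)² = 0.00774;  (3·δs/s)² = (3×0.0857)² = 0.0661
δQ/Q = √(0.0766) = 0.277

0.277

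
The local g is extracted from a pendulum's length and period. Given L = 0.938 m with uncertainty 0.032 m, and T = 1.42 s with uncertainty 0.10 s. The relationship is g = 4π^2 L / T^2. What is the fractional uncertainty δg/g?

Products/powers → add relative errors in quadrature, weighted by exponent:
  (1·δL/L)² = (1×0.0341)² = 0.00116;  (-2·δT/T)² = (-2×0.0704)² = 0.0198
δg/g = √(0.0210) = 0.145

0.145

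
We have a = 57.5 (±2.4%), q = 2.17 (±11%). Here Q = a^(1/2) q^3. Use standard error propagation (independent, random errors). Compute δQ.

25.6

Each factor contributes (exponent × relative error)² to (δQ/Q)²:
  (½·δa/a)² = (0.5×0.0240)² = 0.000144;  (3·δq/q)² = (3×0.110)² = 0.109
δQ/Q = √(0.109) = 0.330
Q = 77.5, so δQ = 0.330 × 77.5 = 25.6.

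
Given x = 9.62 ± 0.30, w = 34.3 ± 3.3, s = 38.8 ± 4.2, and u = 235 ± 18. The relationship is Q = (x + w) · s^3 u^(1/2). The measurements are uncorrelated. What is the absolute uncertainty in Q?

Let h = x + w = 43.9. δh = √(δx² + δw²) = √(0.0900 + 10.9) = 3.31, so δh/h = 0.0754.
Q is then a monomial in h, s, u:
δQ/Q = √((δh/h)² + (3·δs/s)² + (½·δu/u)²) = √(0.00569 + 0.105 + 0.00147) = 0.336
Q = 3.93e+07, so δQ = 0.336 × 3.93e+07 = 1.32e+07.

1.32e+07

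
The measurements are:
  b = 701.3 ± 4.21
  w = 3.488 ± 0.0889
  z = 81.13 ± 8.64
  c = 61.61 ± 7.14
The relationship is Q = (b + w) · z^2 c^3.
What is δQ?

4.42e+11

Let u = b + w = 704.8. δu = √(δb² + δw²) = √(17.7 + 0.00790) = 4.21, so δu/u = 0.00597.
Q is then a monomial in u, z, c:
δQ/Q = √((δu/u)² + (2·δz/z)² + (3·δc/c)²) = √(3.57e-05 + 0.0454 + 0.121) = 0.408
Q = 1.085e+12, so δQ = 0.408 × 1.085e+12 = 4.42e+11.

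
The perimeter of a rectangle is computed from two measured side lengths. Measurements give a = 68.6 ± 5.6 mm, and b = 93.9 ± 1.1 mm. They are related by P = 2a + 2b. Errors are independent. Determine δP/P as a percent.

Each term contributes (cᵢ δxᵢ)² to (δP)²:
  (2·δa)² = 125;  (2·δb)² = 4.84
δP = √(130) = 11.4 mm
P = 325 mm, so δP/P = 11.4/325 = 0.0351.

3.51%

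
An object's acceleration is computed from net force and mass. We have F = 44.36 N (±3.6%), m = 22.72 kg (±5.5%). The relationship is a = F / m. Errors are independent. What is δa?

0.128 m/s^2

Relative error in a monomial: (δa/a)² = Σ (nᵢ · δxᵢ/xᵢ)².
  (1·δF/F)² = (1×0.0360)² = 0.00130;  (-1·δm/m)² = (-1×0.0550)² = 0.00303
δa/a = √(0.00432) = 0.0657
a = 1.952 m/s^2, so δa = 0.0657 × 1.952 = 0.128 m/s^2.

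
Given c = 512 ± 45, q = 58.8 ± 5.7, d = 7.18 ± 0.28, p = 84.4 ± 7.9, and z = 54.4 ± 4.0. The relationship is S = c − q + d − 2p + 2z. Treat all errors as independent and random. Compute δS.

48.7

Sums and differences: (δS)² = Σ (cᵢ δxᵢ)².
  (δc)² = 2020;  (δq)² = 32.5;  (δd)² = 0.0784;  (2·δp)² = 250;  (2·δz)² = 64.0
δS = √(2370) = 48.7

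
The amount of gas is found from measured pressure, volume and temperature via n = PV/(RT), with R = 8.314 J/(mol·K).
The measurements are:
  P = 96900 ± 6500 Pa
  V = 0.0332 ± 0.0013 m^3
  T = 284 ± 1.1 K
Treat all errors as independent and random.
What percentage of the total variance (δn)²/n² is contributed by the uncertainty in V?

25.4%

(δn/n)² = (1·δP/P)² + (1·δV/V)² + (-1·δT/T)²
  P term: (1×0.0671)² = 0.00450
  V term: (1×0.0392)² = 0.00153
  T term: (-1×0.00387)² = 1.5e-05
Total = 0.00605. Share from V = 0.00153/0.00605 = 0.254.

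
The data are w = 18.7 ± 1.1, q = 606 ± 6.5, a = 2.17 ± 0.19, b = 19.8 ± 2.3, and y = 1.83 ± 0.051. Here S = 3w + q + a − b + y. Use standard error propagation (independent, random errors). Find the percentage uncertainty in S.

Each term contributes (cᵢ δxᵢ)² to (δS)²:
  (3·δw)² = 10.9;  (δq)² = 42.2;  (δa)² = 0.0361;  (δb)² = 5.29;  (δy)² = 0.00260
δS = √(58.5) = 7.65
S = 646, so δS/S = 7.65/646 = 0.0118.

1.18%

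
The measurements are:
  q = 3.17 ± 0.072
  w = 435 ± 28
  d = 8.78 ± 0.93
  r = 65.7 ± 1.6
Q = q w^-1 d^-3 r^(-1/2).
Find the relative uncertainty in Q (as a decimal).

0.325

Each factor contributes (exponent × relative error)² to (δQ/Q)²:
  (1·δq/q)² = (1×0.0227)² = 0.000516;  (-1·δw/w)² = (-1×0.0644)² = 0.00414;  (-3·δd/d)² = (-3×0.106)² = 0.101;  (−½·δr/r)² = (-0.5×0.0244)² = 0.000148
δQ/Q = √(0.106) = 0.325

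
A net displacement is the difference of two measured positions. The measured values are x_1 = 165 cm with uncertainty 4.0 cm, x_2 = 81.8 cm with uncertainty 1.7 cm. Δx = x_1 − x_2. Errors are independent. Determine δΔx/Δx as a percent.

5.22%

For a sum/difference, combine absolute errors in quadrature:
  (δx_1)² = 16.0;  (δx_2)² = 2.89
δΔx = √(18.9) = 4.35 cm
Δx = 83.2 cm, so δΔx/Δx = 4.35/83.2 = 0.0522.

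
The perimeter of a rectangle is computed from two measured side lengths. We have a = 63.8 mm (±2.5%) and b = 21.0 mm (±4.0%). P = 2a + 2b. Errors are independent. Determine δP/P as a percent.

P is a linear combination, so absolute uncertainties add in quadrature:
  (2·δa)² = 10.2;  (2·δb)² = 2.82
δP = √(13.0) = 3.61 mm
P = 170 mm, so δP/P = 3.61/170 = 0.0213.

2.13%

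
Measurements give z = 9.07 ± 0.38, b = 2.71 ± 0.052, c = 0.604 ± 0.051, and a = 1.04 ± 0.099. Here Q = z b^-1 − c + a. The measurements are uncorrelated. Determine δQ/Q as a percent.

Let p = z·b^-1 = 3.35. δp/p = √((1·δz/z)² + (-1·δb/b)²) = √(0.00176 + 0.000368) = 0.0461, so δp = 0.154.
Q = p − c + a: δQ = √(δp² + δc² + δa²) = √(0.0238 + 0.00260 + 0.00980) = 0.190
Q = 3.78, so δQ/Q = 0.190/3.78 = 0.0503.

5.03%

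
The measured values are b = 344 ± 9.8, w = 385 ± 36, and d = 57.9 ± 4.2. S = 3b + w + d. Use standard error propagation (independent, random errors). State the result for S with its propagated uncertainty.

For a sum/difference, combine absolute errors in quadrature:
  (3·δb)² = 864;  (δw)² = 1300;  (δd)² = 17.6
δS = √(2180) = 46.7
S = 1470.

1470 ± 46.7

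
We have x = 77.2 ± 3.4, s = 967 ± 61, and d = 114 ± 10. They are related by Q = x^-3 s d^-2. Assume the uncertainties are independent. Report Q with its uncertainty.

(1.62 ± 0.370) × 10^-7

Since Q is a product/quotient, work with relative uncertainties:
  (-3·δx/x)² = (-3×0.0440)² = 0.0175;  (1·δs/s)² = (1×0.0631)² = 0.00398;  (-2·δd/d)² = (-2×0.0877)² = 0.0308
δQ/Q = √(0.0522) = 0.229
Q = 1.62e-07, so δQ = 0.229 × 1.62e-07 = 3.7e-08.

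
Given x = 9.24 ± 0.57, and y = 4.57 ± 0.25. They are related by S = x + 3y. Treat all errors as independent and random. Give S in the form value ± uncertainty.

23.0 ± 0.942

Each term contributes (cᵢ δxᵢ)² to (δS)²:
  (δx)² = 0.325;  (3·δy)² = 0.562
δS = √(0.887) = 0.942
S = 23.0.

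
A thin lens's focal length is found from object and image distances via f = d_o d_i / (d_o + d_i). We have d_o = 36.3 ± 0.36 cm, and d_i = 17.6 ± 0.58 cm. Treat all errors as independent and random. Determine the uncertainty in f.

∂f/∂d_o = (d_i/(d_o+d_i))² = 0.107;  ∂f/∂d_i = (d_o/(d_o+d_i))² = 0.454
δf = √((∂f/∂d_o · δd_o)² + (∂f/∂d_i · δd_i)²) = √(0.00147 + 0.0692) = 0.266 cm

0.266 cm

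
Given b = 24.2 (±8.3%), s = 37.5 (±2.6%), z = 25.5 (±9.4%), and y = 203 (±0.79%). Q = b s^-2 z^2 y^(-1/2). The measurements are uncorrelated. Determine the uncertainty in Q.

For a monomial Q ∝ b, s^-2, z^2, y^(-1/2), fractional errors add in quadrature:
  (1·δb/b)² = (1×0.0830)² = 0.00689;  (-2·δs/s)² = (-2×0.0260)² = 0.00270;  (2·δz/z)² = (2×0.0940)² = 0.0353;  (−½·δy/y)² = (-0.5×0.00790)² = 1.56e-05
δQ/Q = √(0.0450) = 0.212
Q = 0.785, so δQ = 0.212 × 0.785 = 0.167.

0.167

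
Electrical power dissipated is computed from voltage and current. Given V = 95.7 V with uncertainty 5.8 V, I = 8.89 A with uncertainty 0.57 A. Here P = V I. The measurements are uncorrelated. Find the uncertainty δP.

P is a product of powers, so relative uncertainties combine in quadrature:
  (1·δV/V)² = (1×0.0606)² = 0.00367;  (1·δI/I)² = (1×0.0641)² = 0.00411
δP/P = √(0.00778) = 0.0882
P = 851 W, so δP = 0.0882 × 851 = 75.1 W.

75.1 W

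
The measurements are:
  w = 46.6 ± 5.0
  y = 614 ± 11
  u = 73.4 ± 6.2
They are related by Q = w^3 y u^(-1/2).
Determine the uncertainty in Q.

Relative error in a monomial: (δQ/Q)² = Σ (nᵢ · δxᵢ/xᵢ)².
  (3·δw/w)² = (3×0.107)² = 0.104;  (1·δy/y)² = (1×0.0179)² = 0.000321;  (−½·δu/u)² = (-0.5×0.0845)² = 0.00178
δQ/Q = √(0.106) = 0.325
Q = 7.25e+06, so δQ = 0.325 × 7.25e+06 = 2.36e+06.

2.36e+06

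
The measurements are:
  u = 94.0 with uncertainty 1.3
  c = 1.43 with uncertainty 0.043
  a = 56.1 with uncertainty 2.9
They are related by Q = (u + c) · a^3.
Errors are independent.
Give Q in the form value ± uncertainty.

Let w = u + c = 95.4. δw = √(δu² + δc²) = √(1.69 + 0.00185) = 1.30, so δw/w = 0.0136.
Q is then a monomial in w, a:
δQ/Q = √((δw/w)² + (3·δa/a)²) = √(0.000186 + 0.0240) = 0.156
Q = 1.68e+07, so δQ = 0.156 × 1.68e+07 = 2.62e+06.

(1.68 ± 0.262) × 10^7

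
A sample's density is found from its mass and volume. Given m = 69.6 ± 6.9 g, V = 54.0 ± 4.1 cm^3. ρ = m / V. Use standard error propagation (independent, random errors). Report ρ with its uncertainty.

Relative error in a monomial: (δρ/ρ)² = Σ (nᵢ · δxᵢ/xᵢ)².
  (1·δm/m)² = (1×0.0991)² = 0.00983;  (-1·δV/V)² = (-1×0.0759)² = 0.00576
δρ/ρ = √(0.0156) = 0.125
ρ = 1.29 g/cm^3, so δρ = 0.125 × 1.29 = 0.161 g/cm^3.

1.29 ± 0.161 g/cm^3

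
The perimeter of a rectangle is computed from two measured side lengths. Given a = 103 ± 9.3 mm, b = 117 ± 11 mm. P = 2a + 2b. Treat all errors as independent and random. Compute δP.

28.8 mm

Absolute uncertainties add in quadrature for a linear combination:
  (2·δa)² = 346;  (2·δb)² = 484
δP = √(830) = 28.8 mm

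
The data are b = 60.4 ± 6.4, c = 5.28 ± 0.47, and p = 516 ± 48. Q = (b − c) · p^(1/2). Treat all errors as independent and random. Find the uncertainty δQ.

157

Let u = b − c = 55.1. δu = √(δb² + δc²) = √(41.0 + 0.221) = 6.42, so δu/u = 0.116.
Q is then a monomial in u, p:
δQ/Q = √((δu/u)² + (½·δp/p)²) = √(0.0136 + 0.00216) = 0.125
Q = 1250, so δQ = 0.125 × 1250 = 157.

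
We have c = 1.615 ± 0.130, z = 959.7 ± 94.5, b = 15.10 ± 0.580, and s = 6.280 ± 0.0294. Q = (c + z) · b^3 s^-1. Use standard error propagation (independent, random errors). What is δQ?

Let u = c + z = 961.3. δu = √(δc² + δz²) = √(0.0169 + 8930) = 94.5, so δu/u = 0.0983.
Q is then a monomial in u, b, s:
δQ/Q = √((δu/u)² + (3·δb/b)² + (-1·δs/s)²) = √(0.00966 + 0.0133 + 2.19e-05) = 0.152
Q = 527000, so δQ = 0.152 × 527000 = 79900.

79900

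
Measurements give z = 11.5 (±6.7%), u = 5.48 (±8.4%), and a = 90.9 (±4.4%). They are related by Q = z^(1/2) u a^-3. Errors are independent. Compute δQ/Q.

0.160

Each factor contributes (exponent × relative error)² to (δQ/Q)²:
  (½·δz/z)² = (0.5×0.0670)² = 0.00112;  (1·δu/u)² = (1×0.0840)² = 0.00706;  (-3·δa/a)² = (-3×0.0440)² = 0.0174
δQ/Q = √(0.0256) = 0.160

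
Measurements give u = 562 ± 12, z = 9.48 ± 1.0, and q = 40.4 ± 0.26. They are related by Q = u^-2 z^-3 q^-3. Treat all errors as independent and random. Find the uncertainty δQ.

For a monomial Q ∝ u^-2, z^-3, q^-3, fractional errors add in quadrature:
  (-2·δu/u)² = (-2×0.0214)² = 0.00182;  (-3·δz/z)² = (-3×0.105)² = 0.100;  (-3·δq/q)² = (-3×0.00644)² = 0.000373
δQ/Q = √(0.102) = 0.320
Q = 5.64e-14, so δQ = 0.320 × 5.64e-14 = 1.8e-14.

1.8e-14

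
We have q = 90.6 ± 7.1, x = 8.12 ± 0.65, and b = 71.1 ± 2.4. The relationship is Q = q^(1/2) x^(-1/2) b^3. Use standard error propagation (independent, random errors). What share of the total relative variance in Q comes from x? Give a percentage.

(δQ/Q)² = (½·δq/q)² + (−½·δx/x)² + (3·δb/b)²
  q term: (0.5×0.0784)² = 0.00154
  x term: (-0.5×0.0800)² = 0.00160
  b term: (3×0.0338)² = 0.0103
Total = 0.0134. Share from x = 0.00160/0.0134 = 0.120.

12.0%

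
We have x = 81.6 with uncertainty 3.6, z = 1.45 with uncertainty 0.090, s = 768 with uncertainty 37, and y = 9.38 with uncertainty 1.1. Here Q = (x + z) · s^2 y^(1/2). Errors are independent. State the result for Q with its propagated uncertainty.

(1.50 ± 0.181) × 10^8

Let u = x + z = 83.0. δu = √(δx² + δz²) = √(13.0 + 0.00810) = 3.60, so δu/u = 0.0434.
Q is then a monomial in u, s, y:
δQ/Q = √((δu/u)² + (2·δs/s)² + (½·δy/y)²) = √(0.00188 + 0.00928 + 0.00344) = 0.121
Q = 1.5e+08, so δQ = 0.121 × 1.5e+08 = 1.81e+07.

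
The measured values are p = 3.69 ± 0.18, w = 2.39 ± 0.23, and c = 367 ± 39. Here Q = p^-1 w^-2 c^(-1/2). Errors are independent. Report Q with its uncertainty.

Relative error in a monomial: (δQ/Q)² = Σ (nᵢ · δxᵢ/xᵢ)².
  (-1·δp/p)² = (-1×0.0488)² = 0.00238;  (-2·δw/w)² = (-2×0.0962)² = 0.0370;  (−½·δc/c)² = (-0.5×0.106)² = 0.00282
δQ/Q = √(0.0422) = 0.206
Q = 0.00248, so δQ = 0.206 × 0.00248 = 0.000509.

0.00248 ± 0.000509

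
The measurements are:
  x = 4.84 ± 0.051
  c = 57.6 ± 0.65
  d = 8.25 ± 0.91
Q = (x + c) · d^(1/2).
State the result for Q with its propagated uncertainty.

Let u = x + c = 62.4. δu = √(δx² + δc²) = √(0.00260 + 0.423) = 0.652, so δu/u = 0.0104.
Q is then a monomial in u, d:
δQ/Q = √((δu/u)² + (½·δd/d)²) = √(0.000109 + 0.00304) = 0.0561
Q = 179, so δQ = 0.0561 × 179 = 10.1.

179 ± 10.1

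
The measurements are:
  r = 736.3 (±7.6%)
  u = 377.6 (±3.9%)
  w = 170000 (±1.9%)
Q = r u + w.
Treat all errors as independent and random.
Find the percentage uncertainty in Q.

Let p = r·u = 278000. δp/p = √((1·δr/r)² + (1·δu/u)²) = √(0.00578 + 0.00152) = 0.0854, so δp = 23700.
Q = p + w: δQ = √(δp² + δw²) = √(5.64e+08 + 1.04e+07) = 24000
Q = 448000, so δQ/Q = 24000/448000 = 0.0535.

5.35%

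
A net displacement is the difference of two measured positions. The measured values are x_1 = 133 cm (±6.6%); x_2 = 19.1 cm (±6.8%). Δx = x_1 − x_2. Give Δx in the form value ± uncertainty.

114 ± 8.87 cm

Absolute uncertainties add in quadrature for a linear combination:
  (δx_1)² = 77.1;  (δx_2)² = 1.69
δΔx = √(78.7) = 8.87 cm
Δx = 114 cm.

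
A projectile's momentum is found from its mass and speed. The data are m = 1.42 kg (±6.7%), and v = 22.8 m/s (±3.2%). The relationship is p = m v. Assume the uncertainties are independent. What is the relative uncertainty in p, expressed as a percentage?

Each factor contributes (exponent × relative error)² to (δp/p)²:
  (1·δm/m)² = (1×0.0670)² = 0.00449;  (1·δv/v)² = (1×0.0320)² = 0.00102
δp/p = √(0.00551) = 0.0742

7.42%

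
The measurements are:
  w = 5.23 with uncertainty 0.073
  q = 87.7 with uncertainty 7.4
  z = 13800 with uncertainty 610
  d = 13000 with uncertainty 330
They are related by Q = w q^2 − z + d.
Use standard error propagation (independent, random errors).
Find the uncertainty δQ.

6850

Let p = w·q^2 = 40200. δp/p = √((1·δw/w)² + (2·δq/q)²) = √(0.000195 + 0.0285) = 0.169, so δp = 6810.
Q = p − z + d: δQ = √(δp² + δz² + δd²) = √(4.64e+07 + 3.72e+05 + 1.09e+05) = 6850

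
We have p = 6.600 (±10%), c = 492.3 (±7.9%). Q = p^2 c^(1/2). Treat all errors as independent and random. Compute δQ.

197

For a monomial Q ∝ p^2, c^(1/2), fractional errors add in quadrature:
  (2·δp/p)² = (2×0.100)² = 0.0400;  (½·δc/c)² = (0.5×0.0790)² = 0.00156
δQ/Q = √(0.0416) = 0.204
Q = 966.5, so δQ = 0.204 × 966.5 = 197.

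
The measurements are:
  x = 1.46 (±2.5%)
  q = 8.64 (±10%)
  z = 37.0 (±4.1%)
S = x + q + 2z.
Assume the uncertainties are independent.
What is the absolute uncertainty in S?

S is a linear combination, so absolute uncertainties add in quadrature:
  (δx)² = 0.00133;  (δq)² = 0.746;  (2·δz)² = 9.21
δS = √(9.95) = 3.15

3.15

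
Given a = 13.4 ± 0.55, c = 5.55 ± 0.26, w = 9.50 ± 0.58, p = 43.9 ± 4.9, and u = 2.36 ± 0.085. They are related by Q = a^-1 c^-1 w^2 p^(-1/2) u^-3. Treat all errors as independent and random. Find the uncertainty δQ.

Q is a product of powers, so relative uncertainties combine in quadrature:
  (-1·δa/a)² = (-1×0.0410)² = 0.00168;  (-1·δc/c)² = (-1×0.0468)² = 0.00219;  (2·δw/w)² = (2×0.0611)² = 0.0149;  (−½·δp/p)² = (-0.5×0.112)² = 0.00311;  (-3·δu/u)² = (-3×0.0360)² = 0.0117
δQ/Q = √(0.0336) = 0.183
Q = 0.0139, so δQ = 0.183 × 0.0139 = 0.00255.

0.00255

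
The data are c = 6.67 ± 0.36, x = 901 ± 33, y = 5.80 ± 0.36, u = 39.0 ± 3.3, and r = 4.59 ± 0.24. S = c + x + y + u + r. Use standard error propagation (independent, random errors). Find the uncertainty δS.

33.2

Sums and differences: (δS)² = Σ (cᵢ δxᵢ)².
  (δc)² = 0.130;  (δx)² = 1090;  (δy)² = 0.130;  (δu)² = 10.9;  (δr)² = 0.0576
δS = √(1100) = 33.2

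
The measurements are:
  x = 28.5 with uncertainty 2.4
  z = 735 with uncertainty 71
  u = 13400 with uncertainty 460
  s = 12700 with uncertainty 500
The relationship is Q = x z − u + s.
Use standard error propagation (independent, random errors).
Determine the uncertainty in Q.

2770

Let p = x·z = 20900. δp/p = √((1·δx/x)² + (1·δz/z)²) = √(0.00709 + 0.00933) = 0.128, so δp = 2680.
Q = p − u + s: δQ = √(δp² + δu² + δs²) = √(7.21e+06 + 2.12e+05 + 2.5e+05) = 2770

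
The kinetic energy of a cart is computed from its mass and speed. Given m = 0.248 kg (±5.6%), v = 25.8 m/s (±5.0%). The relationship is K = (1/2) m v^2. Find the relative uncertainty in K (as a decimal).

Products/powers → add relative errors in quadrature, weighted by exponent:
  (1·δm/m)² = (1×0.0560)² = 0.00314;  (2·δv/v)² = (2×0.0500)² = 0.0100
δK/K = √(0.0131) = 0.115

0.115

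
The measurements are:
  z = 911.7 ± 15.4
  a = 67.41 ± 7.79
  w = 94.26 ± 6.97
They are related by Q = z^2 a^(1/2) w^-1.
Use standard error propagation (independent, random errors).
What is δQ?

7220

Each factor contributes (exponent × relative error)² to (δQ/Q)²:
  (2·δz/z)² = (2×0.0169)² = 0.00114;  (½·δa/a)² = (0.5×0.116)² = 0.00334;  (-1·δw/w)² = (-1×0.0739)² = 0.00547
δQ/Q = √(0.00995) = 0.0997
Q = 72400, so δQ = 0.0997 × 72400 = 7220.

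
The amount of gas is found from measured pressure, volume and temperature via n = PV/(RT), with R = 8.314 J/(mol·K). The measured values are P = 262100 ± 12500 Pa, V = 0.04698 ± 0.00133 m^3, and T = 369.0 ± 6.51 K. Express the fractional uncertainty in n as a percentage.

5.82%

n is a product of powers, so relative uncertainties combine in quadrature:
  (1·δP/P)² = (1×0.0477)² = 0.00227;  (1·δV/V)² = (1×0.0283)² = 0.000801;  (-1·δT/T)² = (-1×0.0176)² = 0.000311
δn/n = √(0.00339) = 0.0582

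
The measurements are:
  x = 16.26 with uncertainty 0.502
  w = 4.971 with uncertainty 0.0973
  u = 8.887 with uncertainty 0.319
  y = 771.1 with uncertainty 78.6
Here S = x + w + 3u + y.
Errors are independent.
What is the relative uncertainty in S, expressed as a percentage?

Each term contributes (cᵢ δxᵢ)² to (δS)²:
  (δx)² = 0.252;  (δw)² = 0.00947;  (3·δu)² = 0.916;  (δy)² = 6180
δS = √(6180) = 78.6
S = 819.0, so δS/S = 78.6/819.0 = 0.0960.

9.60%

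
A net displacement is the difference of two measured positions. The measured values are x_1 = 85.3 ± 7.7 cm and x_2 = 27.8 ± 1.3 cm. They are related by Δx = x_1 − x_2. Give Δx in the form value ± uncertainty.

57.5 ± 7.81 cm

Absolute uncertainties add in quadrature for a linear combination:
  (δx_1)² = 59.3;  (δx_2)² = 1.69
δΔx = √(61.0) = 7.81 cm
Δx = 57.5 cm.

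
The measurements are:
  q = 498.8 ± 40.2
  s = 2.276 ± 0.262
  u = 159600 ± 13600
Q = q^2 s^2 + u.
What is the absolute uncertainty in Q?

3.62e+05

Let p = q^2·s^2 = 1.289e+06. δp/p = √((2·δq/q)² + (2·δs/s)²) = √(0.0260 + 0.0530) = 0.281, so δp = 3.62e+05.
Q = p + u: δQ = √(δp² + δu²) = √(1.31e+11 + 1.85e+08) = 3.62e+05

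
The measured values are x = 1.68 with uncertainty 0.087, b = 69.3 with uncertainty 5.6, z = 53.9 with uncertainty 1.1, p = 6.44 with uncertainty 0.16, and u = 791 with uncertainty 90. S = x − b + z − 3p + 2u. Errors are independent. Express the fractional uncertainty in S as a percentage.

S is a linear combination, so absolute uncertainties add in quadrature:
  (δx)² = 0.00757;  (δb)² = 31.4;  (δz)² = 1.21;  (3·δp)² = 0.230;  (2·δu)² = 32400
δS = √(32400) = 180
S = 1550, so δS/S = 180/1550 = 0.116.

11.6%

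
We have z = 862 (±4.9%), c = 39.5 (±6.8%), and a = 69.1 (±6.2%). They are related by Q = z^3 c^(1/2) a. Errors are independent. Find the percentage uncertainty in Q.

Relative error in a monomial: (δQ/Q)² = Σ (nᵢ · δxᵢ/xᵢ)².
  (3·δz/z)² = (3×0.0490)² = 0.0216;  (½·δc/c)² = (0.5×0.0680)² = 0.00116;  (1·δa/a)² = (1×0.0620)² = 0.00384
δQ/Q = √(0.0266) = 0.163

16.3%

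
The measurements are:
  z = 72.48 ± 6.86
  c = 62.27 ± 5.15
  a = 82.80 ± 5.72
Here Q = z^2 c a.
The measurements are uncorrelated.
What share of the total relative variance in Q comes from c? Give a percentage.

(δQ/Q)² = (2·δz/z)² + (1·δc/c)² + (1·δa/a)²
  z term: (2×0.0946)² = 0.0358
  c term: (1×0.0827)² = 0.00684
  a term: (1×0.0691)² = 0.00477
Total = 0.0474. Share from c = 0.00684/0.0474 = 0.144.

14.4%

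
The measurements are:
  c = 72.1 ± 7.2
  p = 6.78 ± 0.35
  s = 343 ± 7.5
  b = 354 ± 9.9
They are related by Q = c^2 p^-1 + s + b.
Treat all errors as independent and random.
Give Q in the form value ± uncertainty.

Let w = c^2·p^-1 = 767. δw/w = √((2·δc/c)² + (-1·δp/p)²) = √(0.0399 + 0.00266) = 0.206, so δw = 158.
Q = w + s + b: δQ = √(δw² + δs² + δb²) = √(25000 + 56.2 + 98.0) = 159
Q = 1460.

1460 ± 159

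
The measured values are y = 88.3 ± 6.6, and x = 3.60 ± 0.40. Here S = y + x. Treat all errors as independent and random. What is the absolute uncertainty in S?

For a sum/difference, combine absolute errors in quadrature:
  (δy)² = 43.6;  (δx)² = 0.160
δS = √(43.7) = 6.61

6.61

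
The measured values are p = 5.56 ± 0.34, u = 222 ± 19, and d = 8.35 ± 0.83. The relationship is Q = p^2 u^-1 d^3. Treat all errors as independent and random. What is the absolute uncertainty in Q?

Relative error in a monomial: (δQ/Q)² = Σ (nᵢ · δxᵢ/xᵢ)².
  (2·δp/p)² = (2×0.0612)² = 0.0150;  (-1·δu/u)² = (-1×0.0856)² = 0.00732;  (3·δd/d)² = (3×0.0994)² = 0.0889
δQ/Q = √(0.111) = 0.333
Q = 81.1, so δQ = 0.333 × 81.1 = 27.0.

27.0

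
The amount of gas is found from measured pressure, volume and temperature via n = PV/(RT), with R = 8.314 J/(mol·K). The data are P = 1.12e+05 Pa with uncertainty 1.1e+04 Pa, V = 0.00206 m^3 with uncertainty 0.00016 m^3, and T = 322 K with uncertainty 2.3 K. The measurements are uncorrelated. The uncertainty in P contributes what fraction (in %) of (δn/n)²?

61.3%

(δn/n)² = (1·δP/P)² + (1·δV/V)² + (-1·δT/T)²
  P term: (1×0.0982)² = 0.00965
  V term: (1×0.0777)² = 0.00603
  T term: (-1×0.00714)² = 5.1e-05
Total = 0.0157. Share from P = 0.00965/0.0157 = 0.613.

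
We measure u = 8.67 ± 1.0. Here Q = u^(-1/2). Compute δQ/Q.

Q ∝ u^(-1/2), so δQ/Q = |−½| · δu/u = 0.5 × 0.115 = 0.0577.

0.0577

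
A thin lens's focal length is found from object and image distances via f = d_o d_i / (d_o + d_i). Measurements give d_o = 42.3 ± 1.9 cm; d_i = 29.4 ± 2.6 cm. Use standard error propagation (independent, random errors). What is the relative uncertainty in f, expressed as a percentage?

5.53%

∂f/∂d_o = (d_i/(d_o+d_i))² = 0.168;  ∂f/∂d_i = (d_o/(d_o+d_i))² = 0.348
δf = √((∂f/∂d_o · δd_o)² + (∂f/∂d_i · δd_i)²) = √(0.102 + 0.819) = 0.960 cm
f = 17.3 cm, so δf/f = 0.960/17.3 = 0.0553.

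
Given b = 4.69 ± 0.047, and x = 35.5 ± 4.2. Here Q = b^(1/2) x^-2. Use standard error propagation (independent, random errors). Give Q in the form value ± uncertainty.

Each factor contributes (exponent × relative error)² to (δQ/Q)²:
  (½·δb/b)² = (0.5×0.0100)² = 2.51e-05;  (-2·δx/x)² = (-2×0.118)² = 0.0560
δQ/Q = √(0.0560) = 0.237
Q = 0.00172, so δQ = 0.237 × 0.00172 = 0.000407.

0.00172 ± 0.000407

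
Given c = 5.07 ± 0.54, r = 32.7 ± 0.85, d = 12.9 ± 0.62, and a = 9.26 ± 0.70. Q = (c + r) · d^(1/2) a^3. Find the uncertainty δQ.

24700

Let u = c + r = 37.8. δu = √(δc² + δr²) = √(0.292 + 0.722) = 1.01, so δu/u = 0.0267.
Q is then a monomial in u, d, a:
δQ/Q = √((δu/u)² + (½·δd/d)² + (3·δa/a)²) = √(0.000711 + 0.000577 + 0.0514) = 0.230
Q = 1.08e+05, so δQ = 0.230 × 1.08e+05 = 24700.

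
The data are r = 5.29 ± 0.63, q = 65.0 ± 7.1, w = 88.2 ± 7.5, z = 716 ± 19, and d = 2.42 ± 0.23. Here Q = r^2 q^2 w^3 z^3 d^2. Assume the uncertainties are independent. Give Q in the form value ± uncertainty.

For a monomial Q ∝ r^2, q^2, w^3, z^3, d^2, fractional errors add in quadrature:
  (2·δr/r)² = (2×0.119)² = 0.0567;  (2·δq/q)² = (2×0.109)² = 0.0477;  (3·δw/w)² = (3×0.0850)² = 0.0651;  (3·δz/z)² = (3×0.0265)² = 0.00634;  (2·δd/d)² = (2×0.0950)² = 0.0361
δQ/Q = √(0.212) = 0.460
Q = 1.74e+20, so δQ = 0.460 × 1.74e+20 = 8.03e+19.

(1.74 ± 0.803) × 10^20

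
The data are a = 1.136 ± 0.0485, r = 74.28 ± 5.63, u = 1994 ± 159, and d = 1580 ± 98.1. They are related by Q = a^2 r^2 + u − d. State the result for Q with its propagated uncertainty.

Let p = a^2·r^2 = 7120. δp/p = √((2·δa/a)² + (2·δr/r)²) = √(0.00729 + 0.0230) = 0.174, so δp = 1240.
Q = p + u − d: δQ = √(δp² + δu² + δd²) = √(1.53e+06 + 25300 + 9620) = 1250
Q = 7534.

7534 ± 1250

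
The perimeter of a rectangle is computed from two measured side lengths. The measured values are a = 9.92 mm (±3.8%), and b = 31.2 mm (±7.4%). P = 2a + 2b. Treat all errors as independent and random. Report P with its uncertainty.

82.2 ± 4.68 mm

Sums and differences: (δP)² = Σ (cᵢ δxᵢ)².
  (2·δa)² = 0.568;  (2·δb)² = 21.3
δP = √(21.9) = 4.68 mm
P = 82.2 mm.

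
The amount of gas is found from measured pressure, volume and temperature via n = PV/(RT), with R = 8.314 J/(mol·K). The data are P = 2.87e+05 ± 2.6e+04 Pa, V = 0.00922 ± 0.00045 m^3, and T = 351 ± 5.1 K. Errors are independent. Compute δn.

0.0942 mol

Since n is a product/quotient, work with relative uncertainties:
  (1·δP/P)² = (1×0.0906)² = 0.00821;  (1·δV/V)² = (1×0.0488)² = 0.00238;  (-1·δT/T)² = (-1×0.0145)² = 0.000211
δn/n = √(0.0108) = 0.104
n = 0.907 mol, so δn = 0.104 × 0.907 = 0.0942 mol.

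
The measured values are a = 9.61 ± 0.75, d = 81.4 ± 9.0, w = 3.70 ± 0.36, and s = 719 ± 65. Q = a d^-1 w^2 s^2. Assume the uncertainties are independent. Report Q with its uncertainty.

Relative error in a monomial: (δQ/Q)² = Σ (nᵢ · δxᵢ/xᵢ)².
  (1·δa/a)² = (1×0.0780)² = 0.00609;  (-1·δd/d)² = (-1×0.111)² = 0.0122;  (2·δw/w)² = (2×0.0973)² = 0.0379;  (2·δs/s)² = (2×0.0904)² = 0.0327
δQ/Q = √(0.0889) = 0.298
Q = 8.36e+05, so δQ = 0.298 × 8.36e+05 = 2.49e+05.

(8.36 ± 2.49) × 10^5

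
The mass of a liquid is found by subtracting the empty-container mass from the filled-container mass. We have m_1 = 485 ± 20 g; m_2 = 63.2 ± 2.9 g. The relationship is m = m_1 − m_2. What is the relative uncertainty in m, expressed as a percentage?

Sums and differences: (δm)² = Σ (cᵢ δxᵢ)².
  (δm_1)² = 400;  (δm_2)² = 8.41
δm = √(408) = 20.2 g
m = 422 g, so δm/m = 20.2/422 = 0.0479.

4.79%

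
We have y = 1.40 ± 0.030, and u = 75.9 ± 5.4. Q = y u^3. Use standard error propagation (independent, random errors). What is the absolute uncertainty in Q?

Each factor contributes (exponent × relative error)² to (δQ/Q)²:
  (1·δy/y)² = (1×0.0214)² = 0.000459;  (3·δu/u)² = (3×0.0711)² = 0.0456
δQ/Q = √(0.0460) = 0.215
Q = 6.12e+05, so δQ = 0.215 × 6.12e+05 = 1.31e+05.

1.31e+05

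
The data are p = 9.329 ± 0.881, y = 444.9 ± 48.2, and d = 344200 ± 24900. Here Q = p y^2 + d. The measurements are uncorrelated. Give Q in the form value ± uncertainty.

Let w = p·y^2 = 1.847e+06. δw/w = √((1·δp/p)² + (2·δy/y)²) = √(0.00892 + 0.0469) = 0.236, so δw = 4.36e+05.
Q = w + d: δQ = √(δw² + δd²) = √(1.9e+11 + 6.2e+08) = 4.37e+05
Q = 2.191e+06.

(2.191 ± 0.437) × 10^6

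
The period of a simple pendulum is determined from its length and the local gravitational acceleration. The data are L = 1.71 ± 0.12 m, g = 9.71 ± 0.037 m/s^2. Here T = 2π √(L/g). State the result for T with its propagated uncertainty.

Since T is a product/quotient, work with relative uncertainties:
  (½·δL/L)² = (0.5×0.0702)² = 0.00123;  (−½·δg/g)² = (-0.5×0.00381)² = 3.63e-06
δT/T = √(0.00123) = 0.0351
T = 2.64 s, so δT = 0.0351 × 2.64 = 0.0927 s.

2.64 ± 0.0927 s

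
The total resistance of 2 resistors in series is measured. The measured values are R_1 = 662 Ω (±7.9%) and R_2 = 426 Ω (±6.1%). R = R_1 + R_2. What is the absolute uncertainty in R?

R is a linear combination, so absolute uncertainties add in quadrature:
  (δR_1)² = 2740;  (δR_2)² = 675
δR = √(3410) = 58.4 Ω

58.4 Ω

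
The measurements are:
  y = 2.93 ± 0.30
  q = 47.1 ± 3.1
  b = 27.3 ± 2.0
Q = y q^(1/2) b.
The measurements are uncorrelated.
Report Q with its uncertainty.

For a monomial Q ∝ y, q^(1/2), b, fractional errors add in quadrature:
  (1·δy/y)² = (1×0.102)² = 0.0105;  (½·δq/q)² = (0.5×0.0658)² = 0.00108;  (1·δb/b)² = (1×0.0733)² = 0.00537
δQ/Q = √(0.0169) = 0.130
Q = 549, so δQ = 0.130 × 549 = 71.4.

549 ± 71.4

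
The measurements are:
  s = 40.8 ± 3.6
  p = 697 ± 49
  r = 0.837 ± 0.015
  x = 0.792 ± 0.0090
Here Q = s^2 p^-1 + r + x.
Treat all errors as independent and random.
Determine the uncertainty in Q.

Let w = s^2·p^-1 = 2.39. δw/w = √((2·δs/s)² + (-1·δp/p)²) = √(0.0311 + 0.00494) = 0.190, so δw = 0.454.
Q = w + r + x: δQ = √(δw² + δr² + δx²) = √(0.206 + 0.000225 + 8.1e-05) = 0.454

0.454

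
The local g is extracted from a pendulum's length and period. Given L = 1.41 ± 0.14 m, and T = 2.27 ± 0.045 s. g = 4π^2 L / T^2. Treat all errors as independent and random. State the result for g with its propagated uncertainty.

Products/powers → add relative errors in quadrature, weighted by exponent:
  (1·δL/L)² = (1×0.0993)² = 0.00986;  (-2·δT/T)² = (-2×0.0198)² = 0.00157
δg/g = √(0.0114) = 0.107
g = 10.8 m/s^2, so δg = 0.107 × 10.8 = 1.15 m/s^2.

10.8 ± 1.15 m/s^2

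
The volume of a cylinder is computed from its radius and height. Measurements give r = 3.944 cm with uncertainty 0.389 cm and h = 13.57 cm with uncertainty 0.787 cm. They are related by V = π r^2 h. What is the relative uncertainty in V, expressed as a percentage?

Relative error in a monomial: (δV/V)² = Σ (nᵢ · δxᵢ/xᵢ)².
  (2·δr/r)² = (2×0.0986)² = 0.0389;  (1·δh/h)² = (1×0.0580)² = 0.00336
δV/V = √(0.0423) = 0.206

20.6%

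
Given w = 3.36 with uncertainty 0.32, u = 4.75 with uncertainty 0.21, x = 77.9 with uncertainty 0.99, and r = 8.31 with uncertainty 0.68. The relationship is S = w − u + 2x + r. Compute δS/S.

0.0131

S is a linear combination, so absolute uncertainties add in quadrature:
  (δw)² = 0.102;  (δu)² = 0.0441;  (2·δx)² = 3.92;  (δr)² = 0.462
δS = √(4.53) = 2.13
S = 163, so δS/S = 2.13/163 = 0.0131.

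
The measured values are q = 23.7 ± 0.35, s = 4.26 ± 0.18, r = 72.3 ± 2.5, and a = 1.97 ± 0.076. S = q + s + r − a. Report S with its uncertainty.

For a sum/difference, combine absolute errors in quadrature:
  (δq)² = 0.122;  (δs)² = 0.0324;  (δr)² = 6.25;  (δa)² = 0.00578
δS = √(6.41) = 2.53
S = 98.3.

98.3 ± 2.53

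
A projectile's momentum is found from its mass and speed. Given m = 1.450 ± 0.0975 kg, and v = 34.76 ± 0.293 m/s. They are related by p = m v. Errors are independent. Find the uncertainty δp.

3.42 kg·m/s

Products/powers → add relative errors in quadrature, weighted by exponent:
  (1·δm/m)² = (1×0.0672)² = 0.00452;  (1·δv/v)² = (1×0.00843)² = 7.11e-05
δp/p = √(0.00459) = 0.0678
p = 50.40 kg·m/s, so δp = 0.0678 × 50.40 = 3.42 kg·m/s.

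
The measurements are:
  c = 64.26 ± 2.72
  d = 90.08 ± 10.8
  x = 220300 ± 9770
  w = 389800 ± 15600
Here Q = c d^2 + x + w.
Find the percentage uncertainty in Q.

11.3%

Let p = c·d^2 = 521400. δp/p = √((1·δc/c)² + (2·δd/d)²) = √(0.00179 + 0.0575) = 0.243, so δp = 1.27e+05.
Q = p + x + w: δQ = √(δp² + δx² + δw²) = √(1.61e+10 + 9.55e+07 + 2.43e+08) = 1.28e+05
Q = 1.132e+06, so δQ/Q = 1.28e+05/1.132e+06 = 0.113.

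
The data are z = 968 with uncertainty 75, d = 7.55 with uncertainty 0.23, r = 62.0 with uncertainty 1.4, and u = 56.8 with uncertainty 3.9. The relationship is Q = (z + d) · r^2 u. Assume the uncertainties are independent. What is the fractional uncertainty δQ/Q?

0.113

Let w = z + d = 976. δw = √(δz² + δd²) = √(5620 + 0.0529) = 75.0, so δw/w = 0.0769.
Q is then a monomial in w, r, u:
δQ/Q = √((δw/w)² + (2·δr/r)² + (1·δu/u)²) = √(0.00591 + 0.00204 + 0.00471) = 0.113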